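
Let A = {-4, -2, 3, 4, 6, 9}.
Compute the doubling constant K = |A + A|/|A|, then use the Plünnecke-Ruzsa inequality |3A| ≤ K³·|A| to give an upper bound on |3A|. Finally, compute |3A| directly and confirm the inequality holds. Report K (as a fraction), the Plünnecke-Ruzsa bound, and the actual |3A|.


|A| = 6.
Step 1: Compute A + A by enumerating all 36 pairs.
A + A = {-8, -6, -4, -1, 0, 1, 2, 4, 5, 6, 7, 8, 9, 10, 12, 13, 15, 18}, so |A + A| = 18.
Step 2: Doubling constant K = |A + A|/|A| = 18/6 = 18/6 ≈ 3.0000.
Step 3: Plünnecke-Ruzsa gives |3A| ≤ K³·|A| = (3.0000)³ · 6 ≈ 162.0000.
Step 4: Compute 3A = A + A + A directly by enumerating all triples (a,b,c) ∈ A³; |3A| = 33.
Step 5: Check 33 ≤ 162.0000? Yes ✓.

K = 18/6, Plünnecke-Ruzsa bound K³|A| ≈ 162.0000, |3A| = 33, inequality holds.


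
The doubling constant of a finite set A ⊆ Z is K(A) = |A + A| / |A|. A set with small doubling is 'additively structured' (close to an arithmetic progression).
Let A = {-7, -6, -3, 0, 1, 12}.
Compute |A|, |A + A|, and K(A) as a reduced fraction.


|A| = 6.
Compute A + A by enumerating all 36 pairs.
A + A = {-14, -13, -12, -10, -9, -7, -6, -5, -3, -2, 0, 1, 2, 5, 6, 9, 12, 13, 24}, so |A + A| = 19.
K = |A + A| / |A| = 19/6 (already in lowest terms) ≈ 3.1667.
Reference: AP of size 6 gives K = 11/6 ≈ 1.8333; a fully generic set of size 6 gives K ≈ 3.5000.

|A| = 6, |A + A| = 19, K = 19/6.


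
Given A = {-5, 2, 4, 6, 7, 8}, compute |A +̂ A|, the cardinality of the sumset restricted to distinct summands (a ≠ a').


Restricted sumset: A +̂ A = {a + a' : a ∈ A, a' ∈ A, a ≠ a'}.
Equivalently, take A + A and drop any sum 2a that is achievable ONLY as a + a for a ∈ A (i.e. sums representable only with equal summands).
Enumerate pairs (a, a') with a < a' (symmetric, so each unordered pair gives one sum; this covers all a ≠ a'):
  -5 + 2 = -3
  -5 + 4 = -1
  -5 + 6 = 1
  -5 + 7 = 2
  -5 + 8 = 3
  2 + 4 = 6
  2 + 6 = 8
  2 + 7 = 9
  2 + 8 = 10
  4 + 6 = 10
  4 + 7 = 11
  4 + 8 = 12
  6 + 7 = 13
  6 + 8 = 14
  7 + 8 = 15
Collected distinct sums: {-3, -1, 1, 2, 3, 6, 8, 9, 10, 11, 12, 13, 14, 15}
|A +̂ A| = 14
(Reference bound: |A +̂ A| ≥ 2|A| - 3 for |A| ≥ 2, with |A| = 6 giving ≥ 9.)

|A +̂ A| = 14


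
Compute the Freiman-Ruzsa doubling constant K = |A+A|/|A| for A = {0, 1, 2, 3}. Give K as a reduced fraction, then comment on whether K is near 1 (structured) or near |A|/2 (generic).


|A| = 4.
Compute A + A by enumerating all 16 pairs.
A + A = {0, 1, 2, 3, 4, 5, 6}, so |A + A| = 7.
K = |A + A| / |A| = 7/4 (already in lowest terms) ≈ 1.7500.
Reference: AP of size 4 gives K = 7/4 ≈ 1.7500; a fully generic set of size 4 gives K ≈ 2.5000.

|A| = 4, |A + A| = 7, K = 7/4.


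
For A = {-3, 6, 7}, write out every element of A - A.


A - A = {a - a' : a, a' ∈ A}.
Compute a - a' for each ordered pair (a, a'):
a = -3: -3--3=0, -3-6=-9, -3-7=-10
a = 6: 6--3=9, 6-6=0, 6-7=-1
a = 7: 7--3=10, 7-6=1, 7-7=0
Collecting distinct values (and noting 0 appears from a-a):
A - A = {-10, -9, -1, 0, 1, 9, 10}
|A - A| = 7

A - A = {-10, -9, -1, 0, 1, 9, 10}


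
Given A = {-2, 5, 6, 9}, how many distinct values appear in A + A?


A + A = {a + a' : a, a' ∈ A}; |A| = 4.
General bounds: 2|A| - 1 ≤ |A + A| ≤ |A|(|A|+1)/2, i.e. 7 ≤ |A + A| ≤ 10.
Lower bound 2|A|-1 is attained iff A is an arithmetic progression.
Enumerate sums a + a' for a ≤ a' (symmetric, so this suffices):
a = -2: -2+-2=-4, -2+5=3, -2+6=4, -2+9=7
a = 5: 5+5=10, 5+6=11, 5+9=14
a = 6: 6+6=12, 6+9=15
a = 9: 9+9=18
Distinct sums: {-4, 3, 4, 7, 10, 11, 12, 14, 15, 18}
|A + A| = 10

|A + A| = 10


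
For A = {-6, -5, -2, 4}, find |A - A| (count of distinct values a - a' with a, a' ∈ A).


A - A = {a - a' : a, a' ∈ A}; |A| = 4.
Bounds: 2|A|-1 ≤ |A - A| ≤ |A|² - |A| + 1, i.e. 7 ≤ |A - A| ≤ 13.
Note: 0 ∈ A - A always (from a - a). The set is symmetric: if d ∈ A - A then -d ∈ A - A.
Enumerate nonzero differences d = a - a' with a > a' (then include -d):
Positive differences: {1, 3, 4, 6, 9, 10}
Full difference set: {0} ∪ (positive diffs) ∪ (negative diffs).
|A - A| = 1 + 2·6 = 13 (matches direct enumeration: 13).

|A - A| = 13


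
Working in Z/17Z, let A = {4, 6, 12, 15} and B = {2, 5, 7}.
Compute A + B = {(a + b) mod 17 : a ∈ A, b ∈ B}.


Work in Z/17Z: reduce every sum a + b modulo 17.
Enumerate all 12 pairs:
a = 4: 4+2=6, 4+5=9, 4+7=11
a = 6: 6+2=8, 6+5=11, 6+7=13
a = 12: 12+2=14, 12+5=0, 12+7=2
a = 15: 15+2=0, 15+5=3, 15+7=5
Distinct residues collected: {0, 2, 3, 5, 6, 8, 9, 11, 13, 14}
|A + B| = 10 (out of 17 total residues).

A + B = {0, 2, 3, 5, 6, 8, 9, 11, 13, 14}


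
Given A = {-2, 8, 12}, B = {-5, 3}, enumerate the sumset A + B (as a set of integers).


A + B = {a + b : a ∈ A, b ∈ B}.
Enumerate all |A|·|B| = 3·2 = 6 pairs (a, b) and collect distinct sums.
a = -2: -2+-5=-7, -2+3=1
a = 8: 8+-5=3, 8+3=11
a = 12: 12+-5=7, 12+3=15
Collecting distinct sums: A + B = {-7, 1, 3, 7, 11, 15}
|A + B| = 6

A + B = {-7, 1, 3, 7, 11, 15}


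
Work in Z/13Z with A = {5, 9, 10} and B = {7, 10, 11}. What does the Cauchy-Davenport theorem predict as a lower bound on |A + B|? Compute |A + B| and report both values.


Cauchy-Davenport: |A + B| ≥ min(p, |A| + |B| - 1) for A, B nonempty in Z/pZ.
|A| = 3, |B| = 3, p = 13.
CD lower bound = min(13, 3 + 3 - 1) = min(13, 5) = 5.
Compute A + B mod 13 directly:
a = 5: 5+7=12, 5+10=2, 5+11=3
a = 9: 9+7=3, 9+10=6, 9+11=7
a = 10: 10+7=4, 10+10=7, 10+11=8
A + B = {2, 3, 4, 6, 7, 8, 12}, so |A + B| = 7.
Verify: 7 ≥ 5? Yes ✓.

CD lower bound = 5, actual |A + B| = 7.


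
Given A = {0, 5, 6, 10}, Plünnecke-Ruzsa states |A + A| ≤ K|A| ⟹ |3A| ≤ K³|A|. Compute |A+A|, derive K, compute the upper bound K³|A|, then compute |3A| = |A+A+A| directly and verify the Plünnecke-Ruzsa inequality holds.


|A| = 4.
Step 1: Compute A + A by enumerating all 16 pairs.
A + A = {0, 5, 6, 10, 11, 12, 15, 16, 20}, so |A + A| = 9.
Step 2: Doubling constant K = |A + A|/|A| = 9/4 = 9/4 ≈ 2.2500.
Step 3: Plünnecke-Ruzsa gives |3A| ≤ K³·|A| = (2.2500)³ · 4 ≈ 45.5625.
Step 4: Compute 3A = A + A + A directly by enumerating all triples (a,b,c) ∈ A³; |3A| = 16.
Step 5: Check 16 ≤ 45.5625? Yes ✓.

K = 9/4, Plünnecke-Ruzsa bound K³|A| ≈ 45.5625, |3A| = 16, inequality holds.


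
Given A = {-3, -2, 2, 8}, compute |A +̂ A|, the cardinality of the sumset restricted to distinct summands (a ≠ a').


Restricted sumset: A +̂ A = {a + a' : a ∈ A, a' ∈ A, a ≠ a'}.
Equivalently, take A + A and drop any sum 2a that is achievable ONLY as a + a for a ∈ A (i.e. sums representable only with equal summands).
Enumerate pairs (a, a') with a < a' (symmetric, so each unordered pair gives one sum; this covers all a ≠ a'):
  -3 + -2 = -5
  -3 + 2 = -1
  -3 + 8 = 5
  -2 + 2 = 0
  -2 + 8 = 6
  2 + 8 = 10
Collected distinct sums: {-5, -1, 0, 5, 6, 10}
|A +̂ A| = 6
(Reference bound: |A +̂ A| ≥ 2|A| - 3 for |A| ≥ 2, with |A| = 4 giving ≥ 5.)

|A +̂ A| = 6


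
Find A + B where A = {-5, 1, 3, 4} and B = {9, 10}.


A + B = {a + b : a ∈ A, b ∈ B}.
Enumerate all |A|·|B| = 4·2 = 8 pairs (a, b) and collect distinct sums.
a = -5: -5+9=4, -5+10=5
a = 1: 1+9=10, 1+10=11
a = 3: 3+9=12, 3+10=13
a = 4: 4+9=13, 4+10=14
Collecting distinct sums: A + B = {4, 5, 10, 11, 12, 13, 14}
|A + B| = 7

A + B = {4, 5, 10, 11, 12, 13, 14}


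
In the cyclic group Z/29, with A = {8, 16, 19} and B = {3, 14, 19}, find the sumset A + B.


Work in Z/29Z: reduce every sum a + b modulo 29.
Enumerate all 9 pairs:
a = 8: 8+3=11, 8+14=22, 8+19=27
a = 16: 16+3=19, 16+14=1, 16+19=6
a = 19: 19+3=22, 19+14=4, 19+19=9
Distinct residues collected: {1, 4, 6, 9, 11, 19, 22, 27}
|A + B| = 8 (out of 29 total residues).

A + B = {1, 4, 6, 9, 11, 19, 22, 27}


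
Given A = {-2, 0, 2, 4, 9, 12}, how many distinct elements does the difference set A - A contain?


A - A = {a - a' : a, a' ∈ A}; |A| = 6.
Bounds: 2|A|-1 ≤ |A - A| ≤ |A|² - |A| + 1, i.e. 11 ≤ |A - A| ≤ 31.
Note: 0 ∈ A - A always (from a - a). The set is symmetric: if d ∈ A - A then -d ∈ A - A.
Enumerate nonzero differences d = a - a' with a > a' (then include -d):
Positive differences: {2, 3, 4, 5, 6, 7, 8, 9, 10, 11, 12, 14}
Full difference set: {0} ∪ (positive diffs) ∪ (negative diffs).
|A - A| = 1 + 2·12 = 25 (matches direct enumeration: 25).

|A - A| = 25


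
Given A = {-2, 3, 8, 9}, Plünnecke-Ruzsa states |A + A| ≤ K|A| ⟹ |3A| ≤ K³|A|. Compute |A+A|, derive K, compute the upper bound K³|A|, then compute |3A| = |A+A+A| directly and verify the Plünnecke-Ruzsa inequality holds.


|A| = 4.
Step 1: Compute A + A by enumerating all 16 pairs.
A + A = {-4, 1, 6, 7, 11, 12, 16, 17, 18}, so |A + A| = 9.
Step 2: Doubling constant K = |A + A|/|A| = 9/4 = 9/4 ≈ 2.2500.
Step 3: Plünnecke-Ruzsa gives |3A| ≤ K³·|A| = (2.2500)³ · 4 ≈ 45.5625.
Step 4: Compute 3A = A + A + A directly by enumerating all triples (a,b,c) ∈ A³; |3A| = 16.
Step 5: Check 16 ≤ 45.5625? Yes ✓.

K = 9/4, Plünnecke-Ruzsa bound K³|A| ≈ 45.5625, |3A| = 16, inequality holds.


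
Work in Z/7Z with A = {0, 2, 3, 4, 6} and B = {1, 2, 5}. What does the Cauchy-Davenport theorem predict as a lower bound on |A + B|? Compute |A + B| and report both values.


Cauchy-Davenport: |A + B| ≥ min(p, |A| + |B| - 1) for A, B nonempty in Z/pZ.
|A| = 5, |B| = 3, p = 7.
CD lower bound = min(7, 5 + 3 - 1) = min(7, 7) = 7.
Compute A + B mod 7 directly:
a = 0: 0+1=1, 0+2=2, 0+5=5
a = 2: 2+1=3, 2+2=4, 2+5=0
a = 3: 3+1=4, 3+2=5, 3+5=1
a = 4: 4+1=5, 4+2=6, 4+5=2
a = 6: 6+1=0, 6+2=1, 6+5=4
A + B = {0, 1, 2, 3, 4, 5, 6}, so |A + B| = 7.
Verify: 7 ≥ 7? Yes ✓.

CD lower bound = 7, actual |A + B| = 7.


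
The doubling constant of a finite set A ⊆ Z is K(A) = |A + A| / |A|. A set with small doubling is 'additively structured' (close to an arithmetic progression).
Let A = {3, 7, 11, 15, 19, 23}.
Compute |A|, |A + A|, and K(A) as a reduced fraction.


|A| = 6.
Compute A + A by enumerating all 36 pairs.
A + A = {6, 10, 14, 18, 22, 26, 30, 34, 38, 42, 46}, so |A + A| = 11.
K = |A + A| / |A| = 11/6 (already in lowest terms) ≈ 1.8333.
Reference: AP of size 6 gives K = 11/6 ≈ 1.8333; a fully generic set of size 6 gives K ≈ 3.5000.

|A| = 6, |A + A| = 11, K = 11/6.


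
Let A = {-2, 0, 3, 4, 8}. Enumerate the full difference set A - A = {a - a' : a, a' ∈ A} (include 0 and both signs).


A - A = {a - a' : a, a' ∈ A}.
Compute a - a' for each ordered pair (a, a'):
a = -2: -2--2=0, -2-0=-2, -2-3=-5, -2-4=-6, -2-8=-10
a = 0: 0--2=2, 0-0=0, 0-3=-3, 0-4=-4, 0-8=-8
a = 3: 3--2=5, 3-0=3, 3-3=0, 3-4=-1, 3-8=-5
a = 4: 4--2=6, 4-0=4, 4-3=1, 4-4=0, 4-8=-4
a = 8: 8--2=10, 8-0=8, 8-3=5, 8-4=4, 8-8=0
Collecting distinct values (and noting 0 appears from a-a):
A - A = {-10, -8, -6, -5, -4, -3, -2, -1, 0, 1, 2, 3, 4, 5, 6, 8, 10}
|A - A| = 17

A - A = {-10, -8, -6, -5, -4, -3, -2, -1, 0, 1, 2, 3, 4, 5, 6, 8, 10}


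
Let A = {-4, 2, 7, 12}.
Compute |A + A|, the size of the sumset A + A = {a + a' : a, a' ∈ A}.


A + A = {a + a' : a, a' ∈ A}; |A| = 4.
General bounds: 2|A| - 1 ≤ |A + A| ≤ |A|(|A|+1)/2, i.e. 7 ≤ |A + A| ≤ 10.
Lower bound 2|A|-1 is attained iff A is an arithmetic progression.
Enumerate sums a + a' for a ≤ a' (symmetric, so this suffices):
a = -4: -4+-4=-8, -4+2=-2, -4+7=3, -4+12=8
a = 2: 2+2=4, 2+7=9, 2+12=14
a = 7: 7+7=14, 7+12=19
a = 12: 12+12=24
Distinct sums: {-8, -2, 3, 4, 8, 9, 14, 19, 24}
|A + A| = 9

|A + A| = 9


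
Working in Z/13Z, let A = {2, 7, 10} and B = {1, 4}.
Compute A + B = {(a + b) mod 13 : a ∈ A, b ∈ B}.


Work in Z/13Z: reduce every sum a + b modulo 13.
Enumerate all 6 pairs:
a = 2: 2+1=3, 2+4=6
a = 7: 7+1=8, 7+4=11
a = 10: 10+1=11, 10+4=1
Distinct residues collected: {1, 3, 6, 8, 11}
|A + B| = 5 (out of 13 total residues).

A + B = {1, 3, 6, 8, 11}


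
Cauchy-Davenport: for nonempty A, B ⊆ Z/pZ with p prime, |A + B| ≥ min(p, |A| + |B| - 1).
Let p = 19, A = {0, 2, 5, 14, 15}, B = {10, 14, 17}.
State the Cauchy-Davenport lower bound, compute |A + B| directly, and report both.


Cauchy-Davenport: |A + B| ≥ min(p, |A| + |B| - 1) for A, B nonempty in Z/pZ.
|A| = 5, |B| = 3, p = 19.
CD lower bound = min(19, 5 + 3 - 1) = min(19, 7) = 7.
Compute A + B mod 19 directly:
a = 0: 0+10=10, 0+14=14, 0+17=17
a = 2: 2+10=12, 2+14=16, 2+17=0
a = 5: 5+10=15, 5+14=0, 5+17=3
a = 14: 14+10=5, 14+14=9, 14+17=12
a = 15: 15+10=6, 15+14=10, 15+17=13
A + B = {0, 3, 5, 6, 9, 10, 12, 13, 14, 15, 16, 17}, so |A + B| = 12.
Verify: 12 ≥ 7? Yes ✓.

CD lower bound = 7, actual |A + B| = 12.


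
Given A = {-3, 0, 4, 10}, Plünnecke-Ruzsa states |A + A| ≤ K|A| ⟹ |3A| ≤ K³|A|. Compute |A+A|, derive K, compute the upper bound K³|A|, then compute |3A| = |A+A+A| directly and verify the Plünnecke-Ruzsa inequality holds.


|A| = 4.
Step 1: Compute A + A by enumerating all 16 pairs.
A + A = {-6, -3, 0, 1, 4, 7, 8, 10, 14, 20}, so |A + A| = 10.
Step 2: Doubling constant K = |A + A|/|A| = 10/4 = 10/4 ≈ 2.5000.
Step 3: Plünnecke-Ruzsa gives |3A| ≤ K³·|A| = (2.5000)³ · 4 ≈ 62.5000.
Step 4: Compute 3A = A + A + A directly by enumerating all triples (a,b,c) ∈ A³; |3A| = 19.
Step 5: Check 19 ≤ 62.5000? Yes ✓.

K = 10/4, Plünnecke-Ruzsa bound K³|A| ≈ 62.5000, |3A| = 19, inequality holds.


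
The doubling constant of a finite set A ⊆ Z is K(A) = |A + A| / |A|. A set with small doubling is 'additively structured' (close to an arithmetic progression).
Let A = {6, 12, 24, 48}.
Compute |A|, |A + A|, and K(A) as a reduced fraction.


|A| = 4.
Compute A + A by enumerating all 16 pairs.
A + A = {12, 18, 24, 30, 36, 48, 54, 60, 72, 96}, so |A + A| = 10.
K = |A + A| / |A| = 10/4 = 5/2 ≈ 2.5000.
Reference: AP of size 4 gives K = 7/4 ≈ 1.7500; a fully generic set of size 4 gives K ≈ 2.5000.

|A| = 4, |A + A| = 10, K = 10/4 = 5/2.


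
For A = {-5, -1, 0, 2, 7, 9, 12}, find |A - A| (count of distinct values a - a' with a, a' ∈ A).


A - A = {a - a' : a, a' ∈ A}; |A| = 7.
Bounds: 2|A|-1 ≤ |A - A| ≤ |A|² - |A| + 1, i.e. 13 ≤ |A - A| ≤ 43.
Note: 0 ∈ A - A always (from a - a). The set is symmetric: if d ∈ A - A then -d ∈ A - A.
Enumerate nonzero differences d = a - a' with a > a' (then include -d):
Positive differences: {1, 2, 3, 4, 5, 7, 8, 9, 10, 12, 13, 14, 17}
Full difference set: {0} ∪ (positive diffs) ∪ (negative diffs).
|A - A| = 1 + 2·13 = 27 (matches direct enumeration: 27).

|A - A| = 27


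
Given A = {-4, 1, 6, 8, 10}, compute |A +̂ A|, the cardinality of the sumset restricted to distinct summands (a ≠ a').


Restricted sumset: A +̂ A = {a + a' : a ∈ A, a' ∈ A, a ≠ a'}.
Equivalently, take A + A and drop any sum 2a that is achievable ONLY as a + a for a ∈ A (i.e. sums representable only with equal summands).
Enumerate pairs (a, a') with a < a' (symmetric, so each unordered pair gives one sum; this covers all a ≠ a'):
  -4 + 1 = -3
  -4 + 6 = 2
  -4 + 8 = 4
  -4 + 10 = 6
  1 + 6 = 7
  1 + 8 = 9
  1 + 10 = 11
  6 + 8 = 14
  6 + 10 = 16
  8 + 10 = 18
Collected distinct sums: {-3, 2, 4, 6, 7, 9, 11, 14, 16, 18}
|A +̂ A| = 10
(Reference bound: |A +̂ A| ≥ 2|A| - 3 for |A| ≥ 2, with |A| = 5 giving ≥ 7.)

|A +̂ A| = 10


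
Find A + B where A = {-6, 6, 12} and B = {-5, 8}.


A + B = {a + b : a ∈ A, b ∈ B}.
Enumerate all |A|·|B| = 3·2 = 6 pairs (a, b) and collect distinct sums.
a = -6: -6+-5=-11, -6+8=2
a = 6: 6+-5=1, 6+8=14
a = 12: 12+-5=7, 12+8=20
Collecting distinct sums: A + B = {-11, 1, 2, 7, 14, 20}
|A + B| = 6

A + B = {-11, 1, 2, 7, 14, 20}


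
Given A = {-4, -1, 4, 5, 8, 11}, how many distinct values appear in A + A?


A + A = {a + a' : a, a' ∈ A}; |A| = 6.
General bounds: 2|A| - 1 ≤ |A + A| ≤ |A|(|A|+1)/2, i.e. 11 ≤ |A + A| ≤ 21.
Lower bound 2|A|-1 is attained iff A is an arithmetic progression.
Enumerate sums a + a' for a ≤ a' (symmetric, so this suffices):
a = -4: -4+-4=-8, -4+-1=-5, -4+4=0, -4+5=1, -4+8=4, -4+11=7
a = -1: -1+-1=-2, -1+4=3, -1+5=4, -1+8=7, -1+11=10
a = 4: 4+4=8, 4+5=9, 4+8=12, 4+11=15
a = 5: 5+5=10, 5+8=13, 5+11=16
a = 8: 8+8=16, 8+11=19
a = 11: 11+11=22
Distinct sums: {-8, -5, -2, 0, 1, 3, 4, 7, 8, 9, 10, 12, 13, 15, 16, 19, 22}
|A + A| = 17

|A + A| = 17


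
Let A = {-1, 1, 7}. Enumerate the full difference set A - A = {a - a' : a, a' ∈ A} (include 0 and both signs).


A - A = {a - a' : a, a' ∈ A}.
Compute a - a' for each ordered pair (a, a'):
a = -1: -1--1=0, -1-1=-2, -1-7=-8
a = 1: 1--1=2, 1-1=0, 1-7=-6
a = 7: 7--1=8, 7-1=6, 7-7=0
Collecting distinct values (and noting 0 appears from a-a):
A - A = {-8, -6, -2, 0, 2, 6, 8}
|A - A| = 7

A - A = {-8, -6, -2, 0, 2, 6, 8}


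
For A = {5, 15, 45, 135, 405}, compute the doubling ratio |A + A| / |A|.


|A| = 5.
Compute A + A by enumerating all 25 pairs.
A + A = {10, 20, 30, 50, 60, 90, 140, 150, 180, 270, 410, 420, 450, 540, 810}, so |A + A| = 15.
K = |A + A| / |A| = 15/5 = 3/1 ≈ 3.0000.
Reference: AP of size 5 gives K = 9/5 ≈ 1.8000; a fully generic set of size 5 gives K ≈ 3.0000.

|A| = 5, |A + A| = 15, K = 15/5 = 3/1.


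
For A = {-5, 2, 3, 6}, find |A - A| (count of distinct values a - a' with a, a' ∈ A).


A - A = {a - a' : a, a' ∈ A}; |A| = 4.
Bounds: 2|A|-1 ≤ |A - A| ≤ |A|² - |A| + 1, i.e. 7 ≤ |A - A| ≤ 13.
Note: 0 ∈ A - A always (from a - a). The set is symmetric: if d ∈ A - A then -d ∈ A - A.
Enumerate nonzero differences d = a - a' with a > a' (then include -d):
Positive differences: {1, 3, 4, 7, 8, 11}
Full difference set: {0} ∪ (positive diffs) ∪ (negative diffs).
|A - A| = 1 + 2·6 = 13 (matches direct enumeration: 13).

|A - A| = 13


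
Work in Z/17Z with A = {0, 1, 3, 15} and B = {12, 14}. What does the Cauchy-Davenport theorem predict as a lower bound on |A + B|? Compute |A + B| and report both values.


Cauchy-Davenport: |A + B| ≥ min(p, |A| + |B| - 1) for A, B nonempty in Z/pZ.
|A| = 4, |B| = 2, p = 17.
CD lower bound = min(17, 4 + 2 - 1) = min(17, 5) = 5.
Compute A + B mod 17 directly:
a = 0: 0+12=12, 0+14=14
a = 1: 1+12=13, 1+14=15
a = 3: 3+12=15, 3+14=0
a = 15: 15+12=10, 15+14=12
A + B = {0, 10, 12, 13, 14, 15}, so |A + B| = 6.
Verify: 6 ≥ 5? Yes ✓.

CD lower bound = 5, actual |A + B| = 6.


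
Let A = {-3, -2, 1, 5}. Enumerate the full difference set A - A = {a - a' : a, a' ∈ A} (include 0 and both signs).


A - A = {a - a' : a, a' ∈ A}.
Compute a - a' for each ordered pair (a, a'):
a = -3: -3--3=0, -3--2=-1, -3-1=-4, -3-5=-8
a = -2: -2--3=1, -2--2=0, -2-1=-3, -2-5=-7
a = 1: 1--3=4, 1--2=3, 1-1=0, 1-5=-4
a = 5: 5--3=8, 5--2=7, 5-1=4, 5-5=0
Collecting distinct values (and noting 0 appears from a-a):
A - A = {-8, -7, -4, -3, -1, 0, 1, 3, 4, 7, 8}
|A - A| = 11

A - A = {-8, -7, -4, -3, -1, 0, 1, 3, 4, 7, 8}


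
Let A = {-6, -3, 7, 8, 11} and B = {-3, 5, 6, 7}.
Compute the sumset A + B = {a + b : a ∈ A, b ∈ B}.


A + B = {a + b : a ∈ A, b ∈ B}.
Enumerate all |A|·|B| = 5·4 = 20 pairs (a, b) and collect distinct sums.
a = -6: -6+-3=-9, -6+5=-1, -6+6=0, -6+7=1
a = -3: -3+-3=-6, -3+5=2, -3+6=3, -3+7=4
a = 7: 7+-3=4, 7+5=12, 7+6=13, 7+7=14
a = 8: 8+-3=5, 8+5=13, 8+6=14, 8+7=15
a = 11: 11+-3=8, 11+5=16, 11+6=17, 11+7=18
Collecting distinct sums: A + B = {-9, -6, -1, 0, 1, 2, 3, 4, 5, 8, 12, 13, 14, 15, 16, 17, 18}
|A + B| = 17

A + B = {-9, -6, -1, 0, 1, 2, 3, 4, 5, 8, 12, 13, 14, 15, 16, 17, 18}


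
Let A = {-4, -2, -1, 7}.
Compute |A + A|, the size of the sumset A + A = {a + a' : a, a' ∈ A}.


A + A = {a + a' : a, a' ∈ A}; |A| = 4.
General bounds: 2|A| - 1 ≤ |A + A| ≤ |A|(|A|+1)/2, i.e. 7 ≤ |A + A| ≤ 10.
Lower bound 2|A|-1 is attained iff A is an arithmetic progression.
Enumerate sums a + a' for a ≤ a' (symmetric, so this suffices):
a = -4: -4+-4=-8, -4+-2=-6, -4+-1=-5, -4+7=3
a = -2: -2+-2=-4, -2+-1=-3, -2+7=5
a = -1: -1+-1=-2, -1+7=6
a = 7: 7+7=14
Distinct sums: {-8, -6, -5, -4, -3, -2, 3, 5, 6, 14}
|A + A| = 10

|A + A| = 10


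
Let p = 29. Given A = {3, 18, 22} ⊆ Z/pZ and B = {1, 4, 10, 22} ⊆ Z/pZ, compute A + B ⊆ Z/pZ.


Work in Z/29Z: reduce every sum a + b modulo 29.
Enumerate all 12 pairs:
a = 3: 3+1=4, 3+4=7, 3+10=13, 3+22=25
a = 18: 18+1=19, 18+4=22, 18+10=28, 18+22=11
a = 22: 22+1=23, 22+4=26, 22+10=3, 22+22=15
Distinct residues collected: {3, 4, 7, 11, 13, 15, 19, 22, 23, 25, 26, 28}
|A + B| = 12 (out of 29 total residues).

A + B = {3, 4, 7, 11, 13, 15, 19, 22, 23, 25, 26, 28}


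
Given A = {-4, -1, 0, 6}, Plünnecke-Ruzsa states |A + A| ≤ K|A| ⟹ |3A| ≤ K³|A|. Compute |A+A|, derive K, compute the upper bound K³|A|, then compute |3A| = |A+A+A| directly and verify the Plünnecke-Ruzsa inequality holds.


|A| = 4.
Step 1: Compute A + A by enumerating all 16 pairs.
A + A = {-8, -5, -4, -2, -1, 0, 2, 5, 6, 12}, so |A + A| = 10.
Step 2: Doubling constant K = |A + A|/|A| = 10/4 = 10/4 ≈ 2.5000.
Step 3: Plünnecke-Ruzsa gives |3A| ≤ K³·|A| = (2.5000)³ · 4 ≈ 62.5000.
Step 4: Compute 3A = A + A + A directly by enumerating all triples (a,b,c) ∈ A³; |3A| = 19.
Step 5: Check 19 ≤ 62.5000? Yes ✓.

K = 10/4, Plünnecke-Ruzsa bound K³|A| ≈ 62.5000, |3A| = 19, inequality holds.


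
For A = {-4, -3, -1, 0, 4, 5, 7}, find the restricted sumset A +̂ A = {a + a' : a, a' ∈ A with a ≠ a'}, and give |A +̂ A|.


Restricted sumset: A +̂ A = {a + a' : a ∈ A, a' ∈ A, a ≠ a'}.
Equivalently, take A + A and drop any sum 2a that is achievable ONLY as a + a for a ∈ A (i.e. sums representable only with equal summands).
Enumerate pairs (a, a') with a < a' (symmetric, so each unordered pair gives one sum; this covers all a ≠ a'):
  -4 + -3 = -7
  -4 + -1 = -5
  -4 + 0 = -4
  -4 + 4 = 0
  -4 + 5 = 1
  -4 + 7 = 3
  -3 + -1 = -4
  -3 + 0 = -3
  -3 + 4 = 1
  -3 + 5 = 2
  -3 + 7 = 4
  -1 + 0 = -1
  -1 + 4 = 3
  -1 + 5 = 4
  -1 + 7 = 6
  0 + 4 = 4
  0 + 5 = 5
  0 + 7 = 7
  4 + 5 = 9
  4 + 7 = 11
  5 + 7 = 12
Collected distinct sums: {-7, -5, -4, -3, -1, 0, 1, 2, 3, 4, 5, 6, 7, 9, 11, 12}
|A +̂ A| = 16
(Reference bound: |A +̂ A| ≥ 2|A| - 3 for |A| ≥ 2, with |A| = 7 giving ≥ 11.)

|A +̂ A| = 16


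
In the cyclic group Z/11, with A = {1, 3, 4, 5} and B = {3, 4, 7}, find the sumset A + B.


Work in Z/11Z: reduce every sum a + b modulo 11.
Enumerate all 12 pairs:
a = 1: 1+3=4, 1+4=5, 1+7=8
a = 3: 3+3=6, 3+4=7, 3+7=10
a = 4: 4+3=7, 4+4=8, 4+7=0
a = 5: 5+3=8, 5+4=9, 5+7=1
Distinct residues collected: {0, 1, 4, 5, 6, 7, 8, 9, 10}
|A + B| = 9 (out of 11 total residues).

A + B = {0, 1, 4, 5, 6, 7, 8, 9, 10}


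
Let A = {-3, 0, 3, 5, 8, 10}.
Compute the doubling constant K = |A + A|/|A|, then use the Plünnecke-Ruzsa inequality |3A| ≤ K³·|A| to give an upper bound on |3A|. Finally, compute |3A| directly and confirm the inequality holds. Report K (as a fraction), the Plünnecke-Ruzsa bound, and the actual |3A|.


|A| = 6.
Step 1: Compute A + A by enumerating all 36 pairs.
A + A = {-6, -3, 0, 2, 3, 5, 6, 7, 8, 10, 11, 13, 15, 16, 18, 20}, so |A + A| = 16.
Step 2: Doubling constant K = |A + A|/|A| = 16/6 = 16/6 ≈ 2.6667.
Step 3: Plünnecke-Ruzsa gives |3A| ≤ K³·|A| = (2.6667)³ · 6 ≈ 113.7778.
Step 4: Compute 3A = A + A + A directly by enumerating all triples (a,b,c) ∈ A³; |3A| = 31.
Step 5: Check 31 ≤ 113.7778? Yes ✓.

K = 16/6, Plünnecke-Ruzsa bound K³|A| ≈ 113.7778, |3A| = 31, inequality holds.


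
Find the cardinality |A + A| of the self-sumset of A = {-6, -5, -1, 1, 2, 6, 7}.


A + A = {a + a' : a, a' ∈ A}; |A| = 7.
General bounds: 2|A| - 1 ≤ |A + A| ≤ |A|(|A|+1)/2, i.e. 13 ≤ |A + A| ≤ 28.
Lower bound 2|A|-1 is attained iff A is an arithmetic progression.
Enumerate sums a + a' for a ≤ a' (symmetric, so this suffices):
a = -6: -6+-6=-12, -6+-5=-11, -6+-1=-7, -6+1=-5, -6+2=-4, -6+6=0, -6+7=1
a = -5: -5+-5=-10, -5+-1=-6, -5+1=-4, -5+2=-3, -5+6=1, -5+7=2
a = -1: -1+-1=-2, -1+1=0, -1+2=1, -1+6=5, -1+7=6
a = 1: 1+1=2, 1+2=3, 1+6=7, 1+7=8
a = 2: 2+2=4, 2+6=8, 2+7=9
a = 6: 6+6=12, 6+7=13
a = 7: 7+7=14
Distinct sums: {-12, -11, -10, -7, -6, -5, -4, -3, -2, 0, 1, 2, 3, 4, 5, 6, 7, 8, 9, 12, 13, 14}
|A + A| = 22

|A + A| = 22


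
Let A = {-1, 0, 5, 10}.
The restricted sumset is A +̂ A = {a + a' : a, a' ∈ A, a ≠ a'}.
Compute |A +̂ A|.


Restricted sumset: A +̂ A = {a + a' : a ∈ A, a' ∈ A, a ≠ a'}.
Equivalently, take A + A and drop any sum 2a that is achievable ONLY as a + a for a ∈ A (i.e. sums representable only with equal summands).
Enumerate pairs (a, a') with a < a' (symmetric, so each unordered pair gives one sum; this covers all a ≠ a'):
  -1 + 0 = -1
  -1 + 5 = 4
  -1 + 10 = 9
  0 + 5 = 5
  0 + 10 = 10
  5 + 10 = 15
Collected distinct sums: {-1, 4, 5, 9, 10, 15}
|A +̂ A| = 6
(Reference bound: |A +̂ A| ≥ 2|A| - 3 for |A| ≥ 2, with |A| = 4 giving ≥ 5.)

|A +̂ A| = 6


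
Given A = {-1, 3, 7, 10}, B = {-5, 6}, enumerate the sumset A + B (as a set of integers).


A + B = {a + b : a ∈ A, b ∈ B}.
Enumerate all |A|·|B| = 4·2 = 8 pairs (a, b) and collect distinct sums.
a = -1: -1+-5=-6, -1+6=5
a = 3: 3+-5=-2, 3+6=9
a = 7: 7+-5=2, 7+6=13
a = 10: 10+-5=5, 10+6=16
Collecting distinct sums: A + B = {-6, -2, 2, 5, 9, 13, 16}
|A + B| = 7

A + B = {-6, -2, 2, 5, 9, 13, 16}


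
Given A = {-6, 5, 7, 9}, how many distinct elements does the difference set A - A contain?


A - A = {a - a' : a, a' ∈ A}; |A| = 4.
Bounds: 2|A|-1 ≤ |A - A| ≤ |A|² - |A| + 1, i.e. 7 ≤ |A - A| ≤ 13.
Note: 0 ∈ A - A always (from a - a). The set is symmetric: if d ∈ A - A then -d ∈ A - A.
Enumerate nonzero differences d = a - a' with a > a' (then include -d):
Positive differences: {2, 4, 11, 13, 15}
Full difference set: {0} ∪ (positive diffs) ∪ (negative diffs).
|A - A| = 1 + 2·5 = 11 (matches direct enumeration: 11).

|A - A| = 11


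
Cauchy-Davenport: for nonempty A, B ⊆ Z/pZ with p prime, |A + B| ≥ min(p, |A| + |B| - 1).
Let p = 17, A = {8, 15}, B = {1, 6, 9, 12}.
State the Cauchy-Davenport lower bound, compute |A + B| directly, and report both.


Cauchy-Davenport: |A + B| ≥ min(p, |A| + |B| - 1) for A, B nonempty in Z/pZ.
|A| = 2, |B| = 4, p = 17.
CD lower bound = min(17, 2 + 4 - 1) = min(17, 5) = 5.
Compute A + B mod 17 directly:
a = 8: 8+1=9, 8+6=14, 8+9=0, 8+12=3
a = 15: 15+1=16, 15+6=4, 15+9=7, 15+12=10
A + B = {0, 3, 4, 7, 9, 10, 14, 16}, so |A + B| = 8.
Verify: 8 ≥ 5? Yes ✓.

CD lower bound = 5, actual |A + B| = 8.


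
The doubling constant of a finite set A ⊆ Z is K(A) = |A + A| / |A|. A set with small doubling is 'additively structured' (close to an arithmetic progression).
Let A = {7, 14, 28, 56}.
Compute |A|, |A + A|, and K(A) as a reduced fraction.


|A| = 4.
Compute A + A by enumerating all 16 pairs.
A + A = {14, 21, 28, 35, 42, 56, 63, 70, 84, 112}, so |A + A| = 10.
K = |A + A| / |A| = 10/4 = 5/2 ≈ 2.5000.
Reference: AP of size 4 gives K = 7/4 ≈ 1.7500; a fully generic set of size 4 gives K ≈ 2.5000.

|A| = 4, |A + A| = 10, K = 10/4 = 5/2.


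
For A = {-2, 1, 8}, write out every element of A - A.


A - A = {a - a' : a, a' ∈ A}.
Compute a - a' for each ordered pair (a, a'):
a = -2: -2--2=0, -2-1=-3, -2-8=-10
a = 1: 1--2=3, 1-1=0, 1-8=-7
a = 8: 8--2=10, 8-1=7, 8-8=0
Collecting distinct values (and noting 0 appears from a-a):
A - A = {-10, -7, -3, 0, 3, 7, 10}
|A - A| = 7

A - A = {-10, -7, -3, 0, 3, 7, 10}


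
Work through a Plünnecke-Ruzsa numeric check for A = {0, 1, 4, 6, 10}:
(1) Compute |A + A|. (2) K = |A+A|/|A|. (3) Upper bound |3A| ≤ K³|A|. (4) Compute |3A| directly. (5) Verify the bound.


|A| = 5.
Step 1: Compute A + A by enumerating all 25 pairs.
A + A = {0, 1, 2, 4, 5, 6, 7, 8, 10, 11, 12, 14, 16, 20}, so |A + A| = 14.
Step 2: Doubling constant K = |A + A|/|A| = 14/5 = 14/5 ≈ 2.8000.
Step 3: Plünnecke-Ruzsa gives |3A| ≤ K³·|A| = (2.8000)³ · 5 ≈ 109.7600.
Step 4: Compute 3A = A + A + A directly by enumerating all triples (a,b,c) ∈ A³; |3A| = 25.
Step 5: Check 25 ≤ 109.7600? Yes ✓.

K = 14/5, Plünnecke-Ruzsa bound K³|A| ≈ 109.7600, |3A| = 25, inequality holds.


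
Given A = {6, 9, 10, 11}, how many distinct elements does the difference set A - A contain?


A - A = {a - a' : a, a' ∈ A}; |A| = 4.
Bounds: 2|A|-1 ≤ |A - A| ≤ |A|² - |A| + 1, i.e. 7 ≤ |A - A| ≤ 13.
Note: 0 ∈ A - A always (from a - a). The set is symmetric: if d ∈ A - A then -d ∈ A - A.
Enumerate nonzero differences d = a - a' with a > a' (then include -d):
Positive differences: {1, 2, 3, 4, 5}
Full difference set: {0} ∪ (positive diffs) ∪ (negative diffs).
|A - A| = 1 + 2·5 = 11 (matches direct enumeration: 11).

|A - A| = 11


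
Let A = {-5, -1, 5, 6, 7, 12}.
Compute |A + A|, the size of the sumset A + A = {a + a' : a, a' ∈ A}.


A + A = {a + a' : a, a' ∈ A}; |A| = 6.
General bounds: 2|A| - 1 ≤ |A + A| ≤ |A|(|A|+1)/2, i.e. 11 ≤ |A + A| ≤ 21.
Lower bound 2|A|-1 is attained iff A is an arithmetic progression.
Enumerate sums a + a' for a ≤ a' (symmetric, so this suffices):
a = -5: -5+-5=-10, -5+-1=-6, -5+5=0, -5+6=1, -5+7=2, -5+12=7
a = -1: -1+-1=-2, -1+5=4, -1+6=5, -1+7=6, -1+12=11
a = 5: 5+5=10, 5+6=11, 5+7=12, 5+12=17
a = 6: 6+6=12, 6+7=13, 6+12=18
a = 7: 7+7=14, 7+12=19
a = 12: 12+12=24
Distinct sums: {-10, -6, -2, 0, 1, 2, 4, 5, 6, 7, 10, 11, 12, 13, 14, 17, 18, 19, 24}
|A + A| = 19

|A + A| = 19


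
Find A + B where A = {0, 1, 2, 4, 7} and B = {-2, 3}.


A + B = {a + b : a ∈ A, b ∈ B}.
Enumerate all |A|·|B| = 5·2 = 10 pairs (a, b) and collect distinct sums.
a = 0: 0+-2=-2, 0+3=3
a = 1: 1+-2=-1, 1+3=4
a = 2: 2+-2=0, 2+3=5
a = 4: 4+-2=2, 4+3=7
a = 7: 7+-2=5, 7+3=10
Collecting distinct sums: A + B = {-2, -1, 0, 2, 3, 4, 5, 7, 10}
|A + B| = 9

A + B = {-2, -1, 0, 2, 3, 4, 5, 7, 10}


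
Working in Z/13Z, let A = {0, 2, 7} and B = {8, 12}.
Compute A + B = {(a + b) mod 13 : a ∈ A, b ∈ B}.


Work in Z/13Z: reduce every sum a + b modulo 13.
Enumerate all 6 pairs:
a = 0: 0+8=8, 0+12=12
a = 2: 2+8=10, 2+12=1
a = 7: 7+8=2, 7+12=6
Distinct residues collected: {1, 2, 6, 8, 10, 12}
|A + B| = 6 (out of 13 total residues).

A + B = {1, 2, 6, 8, 10, 12}


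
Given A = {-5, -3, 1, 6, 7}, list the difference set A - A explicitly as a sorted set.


A - A = {a - a' : a, a' ∈ A}.
Compute a - a' for each ordered pair (a, a'):
a = -5: -5--5=0, -5--3=-2, -5-1=-6, -5-6=-11, -5-7=-12
a = -3: -3--5=2, -3--3=0, -3-1=-4, -3-6=-9, -3-7=-10
a = 1: 1--5=6, 1--3=4, 1-1=0, 1-6=-5, 1-7=-6
a = 6: 6--5=11, 6--3=9, 6-1=5, 6-6=0, 6-7=-1
a = 7: 7--5=12, 7--3=10, 7-1=6, 7-6=1, 7-7=0
Collecting distinct values (and noting 0 appears from a-a):
A - A = {-12, -11, -10, -9, -6, -5, -4, -2, -1, 0, 1, 2, 4, 5, 6, 9, 10, 11, 12}
|A - A| = 19

A - A = {-12, -11, -10, -9, -6, -5, -4, -2, -1, 0, 1, 2, 4, 5, 6, 9, 10, 11, 12}


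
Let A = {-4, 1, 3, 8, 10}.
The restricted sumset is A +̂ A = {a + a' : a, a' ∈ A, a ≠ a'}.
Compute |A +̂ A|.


Restricted sumset: A +̂ A = {a + a' : a ∈ A, a' ∈ A, a ≠ a'}.
Equivalently, take A + A and drop any sum 2a that is achievable ONLY as a + a for a ∈ A (i.e. sums representable only with equal summands).
Enumerate pairs (a, a') with a < a' (symmetric, so each unordered pair gives one sum; this covers all a ≠ a'):
  -4 + 1 = -3
  -4 + 3 = -1
  -4 + 8 = 4
  -4 + 10 = 6
  1 + 3 = 4
  1 + 8 = 9
  1 + 10 = 11
  3 + 8 = 11
  3 + 10 = 13
  8 + 10 = 18
Collected distinct sums: {-3, -1, 4, 6, 9, 11, 13, 18}
|A +̂ A| = 8
(Reference bound: |A +̂ A| ≥ 2|A| - 3 for |A| ≥ 2, with |A| = 5 giving ≥ 7.)

|A +̂ A| = 8


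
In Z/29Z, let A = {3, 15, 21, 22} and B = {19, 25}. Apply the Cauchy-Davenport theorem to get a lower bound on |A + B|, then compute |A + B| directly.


Cauchy-Davenport: |A + B| ≥ min(p, |A| + |B| - 1) for A, B nonempty in Z/pZ.
|A| = 4, |B| = 2, p = 29.
CD lower bound = min(29, 4 + 2 - 1) = min(29, 5) = 5.
Compute A + B mod 29 directly:
a = 3: 3+19=22, 3+25=28
a = 15: 15+19=5, 15+25=11
a = 21: 21+19=11, 21+25=17
a = 22: 22+19=12, 22+25=18
A + B = {5, 11, 12, 17, 18, 22, 28}, so |A + B| = 7.
Verify: 7 ≥ 5? Yes ✓.

CD lower bound = 5, actual |A + B| = 7.


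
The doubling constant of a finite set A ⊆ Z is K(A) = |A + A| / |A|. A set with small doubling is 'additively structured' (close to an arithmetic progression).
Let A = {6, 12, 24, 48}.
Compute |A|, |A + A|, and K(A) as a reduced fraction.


|A| = 4.
Compute A + A by enumerating all 16 pairs.
A + A = {12, 18, 24, 30, 36, 48, 54, 60, 72, 96}, so |A + A| = 10.
K = |A + A| / |A| = 10/4 = 5/2 ≈ 2.5000.
Reference: AP of size 4 gives K = 7/4 ≈ 1.7500; a fully generic set of size 4 gives K ≈ 2.5000.

|A| = 4, |A + A| = 10, K = 10/4 = 5/2.


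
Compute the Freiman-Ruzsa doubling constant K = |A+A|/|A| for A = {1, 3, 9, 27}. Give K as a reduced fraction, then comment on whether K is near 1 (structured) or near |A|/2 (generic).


|A| = 4.
Compute A + A by enumerating all 16 pairs.
A + A = {2, 4, 6, 10, 12, 18, 28, 30, 36, 54}, so |A + A| = 10.
K = |A + A| / |A| = 10/4 = 5/2 ≈ 2.5000.
Reference: AP of size 4 gives K = 7/4 ≈ 1.7500; a fully generic set of size 4 gives K ≈ 2.5000.

|A| = 4, |A + A| = 10, K = 10/4 = 5/2.


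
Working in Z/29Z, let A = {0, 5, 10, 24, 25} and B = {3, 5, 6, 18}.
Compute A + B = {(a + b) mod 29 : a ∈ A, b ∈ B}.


Work in Z/29Z: reduce every sum a + b modulo 29.
Enumerate all 20 pairs:
a = 0: 0+3=3, 0+5=5, 0+6=6, 0+18=18
a = 5: 5+3=8, 5+5=10, 5+6=11, 5+18=23
a = 10: 10+3=13, 10+5=15, 10+6=16, 10+18=28
a = 24: 24+3=27, 24+5=0, 24+6=1, 24+18=13
a = 25: 25+3=28, 25+5=1, 25+6=2, 25+18=14
Distinct residues collected: {0, 1, 2, 3, 5, 6, 8, 10, 11, 13, 14, 15, 16, 18, 23, 27, 28}
|A + B| = 17 (out of 29 total residues).

A + B = {0, 1, 2, 3, 5, 6, 8, 10, 11, 13, 14, 15, 16, 18, 23, 27, 28}


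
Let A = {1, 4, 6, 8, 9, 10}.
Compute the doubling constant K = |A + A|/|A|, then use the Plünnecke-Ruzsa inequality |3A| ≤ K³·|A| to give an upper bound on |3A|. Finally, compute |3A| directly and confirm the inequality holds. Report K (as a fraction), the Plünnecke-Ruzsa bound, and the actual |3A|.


|A| = 6.
Step 1: Compute A + A by enumerating all 36 pairs.
A + A = {2, 5, 7, 8, 9, 10, 11, 12, 13, 14, 15, 16, 17, 18, 19, 20}, so |A + A| = 16.
Step 2: Doubling constant K = |A + A|/|A| = 16/6 = 16/6 ≈ 2.6667.
Step 3: Plünnecke-Ruzsa gives |3A| ≤ K³·|A| = (2.6667)³ · 6 ≈ 113.7778.
Step 4: Compute 3A = A + A + A directly by enumerating all triples (a,b,c) ∈ A³; |3A| = 25.
Step 5: Check 25 ≤ 113.7778? Yes ✓.

K = 16/6, Plünnecke-Ruzsa bound K³|A| ≈ 113.7778, |3A| = 25, inequality holds.


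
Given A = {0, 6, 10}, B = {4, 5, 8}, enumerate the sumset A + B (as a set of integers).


A + B = {a + b : a ∈ A, b ∈ B}.
Enumerate all |A|·|B| = 3·3 = 9 pairs (a, b) and collect distinct sums.
a = 0: 0+4=4, 0+5=5, 0+8=8
a = 6: 6+4=10, 6+5=11, 6+8=14
a = 10: 10+4=14, 10+5=15, 10+8=18
Collecting distinct sums: A + B = {4, 5, 8, 10, 11, 14, 15, 18}
|A + B| = 8

A + B = {4, 5, 8, 10, 11, 14, 15, 18}


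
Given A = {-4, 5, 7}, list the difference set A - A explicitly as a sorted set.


A - A = {a - a' : a, a' ∈ A}.
Compute a - a' for each ordered pair (a, a'):
a = -4: -4--4=0, -4-5=-9, -4-7=-11
a = 5: 5--4=9, 5-5=0, 5-7=-2
a = 7: 7--4=11, 7-5=2, 7-7=0
Collecting distinct values (and noting 0 appears from a-a):
A - A = {-11, -9, -2, 0, 2, 9, 11}
|A - A| = 7

A - A = {-11, -9, -2, 0, 2, 9, 11}


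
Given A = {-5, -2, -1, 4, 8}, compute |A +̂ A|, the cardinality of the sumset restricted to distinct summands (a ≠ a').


Restricted sumset: A +̂ A = {a + a' : a ∈ A, a' ∈ A, a ≠ a'}.
Equivalently, take A + A and drop any sum 2a that is achievable ONLY as a + a for a ∈ A (i.e. sums representable only with equal summands).
Enumerate pairs (a, a') with a < a' (symmetric, so each unordered pair gives one sum; this covers all a ≠ a'):
  -5 + -2 = -7
  -5 + -1 = -6
  -5 + 4 = -1
  -5 + 8 = 3
  -2 + -1 = -3
  -2 + 4 = 2
  -2 + 8 = 6
  -1 + 4 = 3
  -1 + 8 = 7
  4 + 8 = 12
Collected distinct sums: {-7, -6, -3, -1, 2, 3, 6, 7, 12}
|A +̂ A| = 9
(Reference bound: |A +̂ A| ≥ 2|A| - 3 for |A| ≥ 2, with |A| = 5 giving ≥ 7.)

|A +̂ A| = 9


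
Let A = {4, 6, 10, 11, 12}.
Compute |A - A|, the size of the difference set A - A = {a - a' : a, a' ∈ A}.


A - A = {a - a' : a, a' ∈ A}; |A| = 5.
Bounds: 2|A|-1 ≤ |A - A| ≤ |A|² - |A| + 1, i.e. 9 ≤ |A - A| ≤ 21.
Note: 0 ∈ A - A always (from a - a). The set is symmetric: if d ∈ A - A then -d ∈ A - A.
Enumerate nonzero differences d = a - a' with a > a' (then include -d):
Positive differences: {1, 2, 4, 5, 6, 7, 8}
Full difference set: {0} ∪ (positive diffs) ∪ (negative diffs).
|A - A| = 1 + 2·7 = 15 (matches direct enumeration: 15).

|A - A| = 15


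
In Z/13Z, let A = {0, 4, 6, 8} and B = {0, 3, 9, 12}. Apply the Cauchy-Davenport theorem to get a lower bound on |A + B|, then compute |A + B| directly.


Cauchy-Davenport: |A + B| ≥ min(p, |A| + |B| - 1) for A, B nonempty in Z/pZ.
|A| = 4, |B| = 4, p = 13.
CD lower bound = min(13, 4 + 4 - 1) = min(13, 7) = 7.
Compute A + B mod 13 directly:
a = 0: 0+0=0, 0+3=3, 0+9=9, 0+12=12
a = 4: 4+0=4, 4+3=7, 4+9=0, 4+12=3
a = 6: 6+0=6, 6+3=9, 6+9=2, 6+12=5
a = 8: 8+0=8, 8+3=11, 8+9=4, 8+12=7
A + B = {0, 2, 3, 4, 5, 6, 7, 8, 9, 11, 12}, so |A + B| = 11.
Verify: 11 ≥ 7? Yes ✓.

CD lower bound = 7, actual |A + B| = 11.


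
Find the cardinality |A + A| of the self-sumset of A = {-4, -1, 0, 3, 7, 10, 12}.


A + A = {a + a' : a, a' ∈ A}; |A| = 7.
General bounds: 2|A| - 1 ≤ |A + A| ≤ |A|(|A|+1)/2, i.e. 13 ≤ |A + A| ≤ 28.
Lower bound 2|A|-1 is attained iff A is an arithmetic progression.
Enumerate sums a + a' for a ≤ a' (symmetric, so this suffices):
a = -4: -4+-4=-8, -4+-1=-5, -4+0=-4, -4+3=-1, -4+7=3, -4+10=6, -4+12=8
a = -1: -1+-1=-2, -1+0=-1, -1+3=2, -1+7=6, -1+10=9, -1+12=11
a = 0: 0+0=0, 0+3=3, 0+7=7, 0+10=10, 0+12=12
a = 3: 3+3=6, 3+7=10, 3+10=13, 3+12=15
a = 7: 7+7=14, 7+10=17, 7+12=19
a = 10: 10+10=20, 10+12=22
a = 12: 12+12=24
Distinct sums: {-8, -5, -4, -2, -1, 0, 2, 3, 6, 7, 8, 9, 10, 11, 12, 13, 14, 15, 17, 19, 20, 22, 24}
|A + A| = 23

|A + A| = 23


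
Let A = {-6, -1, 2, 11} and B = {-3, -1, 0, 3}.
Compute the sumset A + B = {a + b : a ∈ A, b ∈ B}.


A + B = {a + b : a ∈ A, b ∈ B}.
Enumerate all |A|·|B| = 4·4 = 16 pairs (a, b) and collect distinct sums.
a = -6: -6+-3=-9, -6+-1=-7, -6+0=-6, -6+3=-3
a = -1: -1+-3=-4, -1+-1=-2, -1+0=-1, -1+3=2
a = 2: 2+-3=-1, 2+-1=1, 2+0=2, 2+3=5
a = 11: 11+-3=8, 11+-1=10, 11+0=11, 11+3=14
Collecting distinct sums: A + B = {-9, -7, -6, -4, -3, -2, -1, 1, 2, 5, 8, 10, 11, 14}
|A + B| = 14

A + B = {-9, -7, -6, -4, -3, -2, -1, 1, 2, 5, 8, 10, 11, 14}


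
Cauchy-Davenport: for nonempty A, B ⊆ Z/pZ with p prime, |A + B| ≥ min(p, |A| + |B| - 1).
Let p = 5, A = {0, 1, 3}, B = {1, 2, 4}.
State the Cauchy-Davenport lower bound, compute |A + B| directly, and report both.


Cauchy-Davenport: |A + B| ≥ min(p, |A| + |B| - 1) for A, B nonempty in Z/pZ.
|A| = 3, |B| = 3, p = 5.
CD lower bound = min(5, 3 + 3 - 1) = min(5, 5) = 5.
Compute A + B mod 5 directly:
a = 0: 0+1=1, 0+2=2, 0+4=4
a = 1: 1+1=2, 1+2=3, 1+4=0
a = 3: 3+1=4, 3+2=0, 3+4=2
A + B = {0, 1, 2, 3, 4}, so |A + B| = 5.
Verify: 5 ≥ 5? Yes ✓.

CD lower bound = 5, actual |A + B| = 5.


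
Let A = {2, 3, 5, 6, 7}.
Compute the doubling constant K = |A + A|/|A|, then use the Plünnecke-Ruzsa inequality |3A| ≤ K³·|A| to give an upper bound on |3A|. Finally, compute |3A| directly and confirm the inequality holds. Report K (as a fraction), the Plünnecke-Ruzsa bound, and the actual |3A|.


|A| = 5.
Step 1: Compute A + A by enumerating all 25 pairs.
A + A = {4, 5, 6, 7, 8, 9, 10, 11, 12, 13, 14}, so |A + A| = 11.
Step 2: Doubling constant K = |A + A|/|A| = 11/5 = 11/5 ≈ 2.2000.
Step 3: Plünnecke-Ruzsa gives |3A| ≤ K³·|A| = (2.2000)³ · 5 ≈ 53.2400.
Step 4: Compute 3A = A + A + A directly by enumerating all triples (a,b,c) ∈ A³; |3A| = 16.
Step 5: Check 16 ≤ 53.2400? Yes ✓.

K = 11/5, Plünnecke-Ruzsa bound K³|A| ≈ 53.2400, |3A| = 16, inequality holds.


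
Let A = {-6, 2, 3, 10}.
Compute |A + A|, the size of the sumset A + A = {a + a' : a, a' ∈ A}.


A + A = {a + a' : a, a' ∈ A}; |A| = 4.
General bounds: 2|A| - 1 ≤ |A + A| ≤ |A|(|A|+1)/2, i.e. 7 ≤ |A + A| ≤ 10.
Lower bound 2|A|-1 is attained iff A is an arithmetic progression.
Enumerate sums a + a' for a ≤ a' (symmetric, so this suffices):
a = -6: -6+-6=-12, -6+2=-4, -6+3=-3, -6+10=4
a = 2: 2+2=4, 2+3=5, 2+10=12
a = 3: 3+3=6, 3+10=13
a = 10: 10+10=20
Distinct sums: {-12, -4, -3, 4, 5, 6, 12, 13, 20}
|A + A| = 9

|A + A| = 9
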